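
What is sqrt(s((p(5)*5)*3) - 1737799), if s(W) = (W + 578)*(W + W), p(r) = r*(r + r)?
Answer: sqrt(254201) ≈ 504.18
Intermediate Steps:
p(r) = 2*r**2 (p(r) = r*(2*r) = 2*r**2)
s(W) = 2*W*(578 + W) (s(W) = (578 + W)*(2*W) = 2*W*(578 + W))
sqrt(s((p(5)*5)*3) - 1737799) = sqrt(2*(((2*5**2)*5)*3)*(578 + ((2*5**2)*5)*3) - 1737799) = sqrt(2*(((2*25)*5)*3)*(578 + ((2*25)*5)*3) - 1737799) = sqrt(2*((50*5)*3)*(578 + (50*5)*3) - 1737799) = sqrt(2*(250*3)*(578 + 250*3) - 1737799) = sqrt(2*750*(578 + 750) - 1737799) = sqrt(2*750*1328 - 1737799) = sqrt(1992000 - 1737799) = sqrt(254201)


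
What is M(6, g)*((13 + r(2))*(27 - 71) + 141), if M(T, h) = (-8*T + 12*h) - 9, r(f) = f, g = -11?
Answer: 98091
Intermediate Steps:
M(T, h) = -9 - 8*T + 12*h
M(6, g)*((13 + r(2))*(27 - 71) + 141) = (-9 - 8*6 + 12*(-11))*((13 + 2)*(27 - 71) + 141) = (-9 - 48 - 132)*(15*(-44) + 141) = -189*(-660 + 141) = -189*(-519) = 98091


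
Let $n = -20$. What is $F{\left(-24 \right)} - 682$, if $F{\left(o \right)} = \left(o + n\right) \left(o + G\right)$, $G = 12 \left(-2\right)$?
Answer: $1430$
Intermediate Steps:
$G = -24$
$F{\left(o \right)} = \left(-24 + o\right) \left(-20 + o\right)$ ($F{\left(o \right)} = \left(o - 20\right) \left(o - 24\right) = \left(-20 + o\right) \left(-24 + o\right) = \left(-24 + o\right) \left(-20 + o\right)$)
$F{\left(-24 \right)} - 682 = \left(480 + \left(-24\right)^{2} - -1056\right) - 682 = \left(480 + 576 + 1056\right) - 682 = 2112 - 682 = 1430$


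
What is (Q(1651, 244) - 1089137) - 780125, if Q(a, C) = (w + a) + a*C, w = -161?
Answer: -1464928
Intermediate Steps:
Q(a, C) = -161 + a + C*a (Q(a, C) = (-161 + a) + a*C = (-161 + a) + C*a = -161 + a + C*a)
(Q(1651, 244) - 1089137) - 780125 = ((-161 + 1651 + 244*1651) - 1089137) - 780125 = ((-161 + 1651 + 402844) - 1089137) - 780125 = (404334 - 1089137) - 780125 = -684803 - 780125 = -1464928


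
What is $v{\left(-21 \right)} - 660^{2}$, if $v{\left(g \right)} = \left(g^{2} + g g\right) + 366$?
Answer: $-434352$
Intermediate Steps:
$v{\left(g \right)} = 366 + 2 g^{2}$ ($v{\left(g \right)} = \left(g^{2} + g^{2}\right) + 366 = 2 g^{2} + 366 = 366 + 2 g^{2}$)
$v{\left(-21 \right)} - 660^{2} = \left(366 + 2 \left(-21\right)^{2}\right) - 660^{2} = \left(366 + 2 \cdot 441\right) - 435600 = \left(366 + 882\right) - 435600 = 1248 - 435600 = -434352$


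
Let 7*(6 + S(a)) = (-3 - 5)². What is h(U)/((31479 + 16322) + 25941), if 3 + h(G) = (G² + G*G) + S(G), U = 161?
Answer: 362895/516194 ≈ 0.70302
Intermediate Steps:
S(a) = 22/7 (S(a) = -6 + (-3 - 5)²/7 = -6 + (⅐)*(-8)² = -6 + (⅐)*64 = -6 + 64/7 = 22/7)
h(G) = ⅐ + 2*G² (h(G) = -3 + ((G² + G*G) + 22/7) = -3 + ((G² + G²) + 22/7) = -3 + (2*G² + 22/7) = -3 + (22/7 + 2*G²) = ⅐ + 2*G²)
h(U)/((31479 + 16322) + 25941) = (⅐ + 2*161²)/((31479 + 16322) + 25941) = (⅐ + 2*25921)/(47801 + 25941) = (⅐ + 51842)/73742 = (362895/7)*(1/73742) = 362895/516194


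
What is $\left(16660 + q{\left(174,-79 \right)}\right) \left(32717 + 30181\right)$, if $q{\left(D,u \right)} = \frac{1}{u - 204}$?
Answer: $\frac{296550169542}{283} \approx 1.0479 \cdot 10^{9}$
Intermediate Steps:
$q{\left(D,u \right)} = \frac{1}{-204 + u}$
$\left(16660 + q{\left(174,-79 \right)}\right) \left(32717 + 30181\right) = \left(16660 + \frac{1}{-204 - 79}\right) \left(32717 + 30181\right) = \left(16660 + \frac{1}{-283}\right) 62898 = \left(16660 - \frac{1}{283}\right) 62898 = \frac{4714779}{283} \cdot 62898 = \frac{296550169542}{283}$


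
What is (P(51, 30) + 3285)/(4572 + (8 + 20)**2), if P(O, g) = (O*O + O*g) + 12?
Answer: 1857/1339 ≈ 1.3869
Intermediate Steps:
P(O, g) = 12 + O**2 + O*g (P(O, g) = (O**2 + O*g) + 12 = 12 + O**2 + O*g)
(P(51, 30) + 3285)/(4572 + (8 + 20)**2) = ((12 + 51**2 + 51*30) + 3285)/(4572 + (8 + 20)**2) = ((12 + 2601 + 1530) + 3285)/(4572 + 28**2) = (4143 + 3285)/(4572 + 784) = 7428/5356 = 7428*(1/5356) = 1857/1339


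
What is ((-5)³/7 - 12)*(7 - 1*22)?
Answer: 3135/7 ≈ 447.86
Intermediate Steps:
((-5)³/7 - 12)*(7 - 1*22) = (-125*⅐ - 12)*(7 - 22) = (-125/7 - 12)*(-15) = -209/7*(-15) = 3135/7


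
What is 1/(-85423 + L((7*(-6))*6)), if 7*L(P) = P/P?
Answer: -7/597960 ≈ -1.1706e-5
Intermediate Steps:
L(P) = 1/7 (L(P) = (P/P)/7 = (1/7)*1 = 1/7)
1/(-85423 + L((7*(-6))*6)) = 1/(-85423 + 1/7) = 1/(-597960/7) = -7/597960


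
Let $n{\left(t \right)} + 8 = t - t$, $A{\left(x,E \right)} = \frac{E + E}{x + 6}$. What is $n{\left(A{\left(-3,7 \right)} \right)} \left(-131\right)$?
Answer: $1048$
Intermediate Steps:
$A{\left(x,E \right)} = \frac{2 E}{6 + x}$
$n{\left(t \right)} = -8$ ($n{\left(t \right)} = -8 + \left(t - t\right) = -8 + 0 = -8$)
$n{\left(A{\left(-3,7 \right)} \right)} \left(-131\right) = \left(-8\right) \left(-131\right) = 1048$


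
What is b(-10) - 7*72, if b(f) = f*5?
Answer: -554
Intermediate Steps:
b(f) = 5*f
b(-10) - 7*72 = 5*(-10) - 7*72 = -50 - 504 = -554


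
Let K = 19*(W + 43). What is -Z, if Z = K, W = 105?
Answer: -2812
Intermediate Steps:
K = 2812 (K = 19*(105 + 43) = 19*148 = 2812)
Z = 2812
-Z = -1*2812 = -2812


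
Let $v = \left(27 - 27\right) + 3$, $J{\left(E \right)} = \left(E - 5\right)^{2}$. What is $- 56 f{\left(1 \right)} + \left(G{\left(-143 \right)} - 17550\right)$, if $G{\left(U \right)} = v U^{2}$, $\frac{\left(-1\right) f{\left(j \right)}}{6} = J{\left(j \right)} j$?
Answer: $49173$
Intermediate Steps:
$J{\left(E \right)} = \left(-5 + E\right)^{2}$
$v = 3$ ($v = 0 + 3 = 3$)
$f{\left(j \right)} = - 6 j \left(-5 + j\right)^{2}$ ($f{\left(j \right)} = - 6 \left(-5 + j\right)^{2} j = - 6 j \left(-5 + j\right)^{2}$)
$G{\left(U \right)} = 3 U^{2}$
$- 56 f{\left(1 \right)} + \left(G{\left(-143 \right)} - 17550\right) = - 56 \left(\left(-6\right) 1 \left(-5 + 1\right)^{2}\right) + \left(3 \left(-143\right)^{2} - 17550\right) = - 56 \left(\left(-6\right) 1 \left(-4\right)^{2}\right) + \left(3 \cdot 20449 - 17550\right) = - 56 \left(\left(-6\right) 1 \cdot 16\right) + \left(61347 - 17550\right) = \left(-56\right) \left(-96\right) + 43797 = 5376 + 43797 = 49173$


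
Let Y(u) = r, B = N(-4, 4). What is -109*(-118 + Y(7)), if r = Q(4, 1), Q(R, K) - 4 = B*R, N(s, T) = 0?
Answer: 12426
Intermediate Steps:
B = 0
Q(R, K) = 4 (Q(R, K) = 4 + 0*R = 4 + 0 = 4)
r = 4
Y(u) = 4
-109*(-118 + Y(7)) = -109*(-118 + 4) = -109*(-114) = 12426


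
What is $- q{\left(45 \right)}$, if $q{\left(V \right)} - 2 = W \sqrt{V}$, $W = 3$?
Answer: $-2 - 9 \sqrt{5} \approx -22.125$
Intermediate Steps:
$q{\left(V \right)} = 2 + 3 \sqrt{V}$
$- q{\left(45 \right)} = - (2 + 3 \sqrt{45}) = - (2 + 3 \cdot 3 \sqrt{5}) = - (2 + 9 \sqrt{5}) = -2 - 9 \sqrt{5}$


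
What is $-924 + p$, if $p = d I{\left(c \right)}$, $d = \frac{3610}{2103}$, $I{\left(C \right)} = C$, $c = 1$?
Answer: $- \frac{1939562}{2103} \approx -922.28$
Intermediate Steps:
$d = \frac{3610}{2103}$ ($d = 3610 \cdot \frac{1}{2103} = \frac{3610}{2103} \approx 1.7166$)
$p = \frac{3610}{2103}$ ($p = \frac{3610}{2103} \cdot 1 = \frac{3610}{2103} \approx 1.7166$)
$-924 + p = -924 + \frac{3610}{2103} = - \frac{1939562}{2103}$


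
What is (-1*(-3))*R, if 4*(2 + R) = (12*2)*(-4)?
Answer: -78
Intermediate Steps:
R = -26 (R = -2 + ((12*2)*(-4))/4 = -2 + (24*(-4))/4 = -2 + (¼)*(-96) = -2 - 24 = -26)
(-1*(-3))*R = -1*(-3)*(-26) = 3*(-26) = -78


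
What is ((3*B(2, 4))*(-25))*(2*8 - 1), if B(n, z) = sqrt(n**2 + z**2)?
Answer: -2250*sqrt(5) ≈ -5031.2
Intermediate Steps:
((3*B(2, 4))*(-25))*(2*8 - 1) = ((3*sqrt(2**2 + 4**2))*(-25))*(2*8 - 1) = ((3*sqrt(4 + 16))*(-25))*(16 - 1) = ((3*sqrt(20))*(-25))*15 = ((3*(2*sqrt(5)))*(-25))*15 = ((6*sqrt(5))*(-25))*15 = -150*sqrt(5)*15 = -2250*sqrt(5)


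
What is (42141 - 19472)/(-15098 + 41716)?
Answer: 22669/26618 ≈ 0.85164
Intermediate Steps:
(42141 - 19472)/(-15098 + 41716) = 22669/26618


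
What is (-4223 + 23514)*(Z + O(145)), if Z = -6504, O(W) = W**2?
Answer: 280124611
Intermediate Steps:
(-4223 + 23514)*(Z + O(145)) = (-4223 + 23514)*(-6504 + 145**2) = 19291*(-6504 + 21025) = 19291*14521 = 280124611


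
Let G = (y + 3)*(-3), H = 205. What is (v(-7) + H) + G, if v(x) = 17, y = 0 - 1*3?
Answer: 222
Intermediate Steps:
y = -3 (y = 0 - 3 = -3)
G = 0 (G = (-3 + 3)*(-3) = 0*(-3) = 0)
(v(-7) + H) + G = (17 + 205) + 0 = 222 + 0 = 222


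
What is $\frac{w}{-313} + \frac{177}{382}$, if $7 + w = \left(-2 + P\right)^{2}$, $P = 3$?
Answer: $\frac{57693}{119566} \approx 0.48252$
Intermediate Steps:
$w = -6$ ($w = -7 + \left(-2 + 3\right)^{2} = -7 + 1^{2} = -7 + 1 = -6$)
$\frac{w}{-313} + \frac{177}{382} = - \frac{6}{-313} + \frac{177}{382} = \left(-6\right) \left(- \frac{1}{313}\right) + 177 \cdot \frac{1}{382} = \frac{6}{313} + \frac{177}{382} = \frac{57693}{119566}$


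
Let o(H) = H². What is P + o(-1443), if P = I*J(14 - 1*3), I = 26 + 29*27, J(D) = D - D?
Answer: 2082249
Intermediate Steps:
J(D) = 0
I = 809 (I = 26 + 783 = 809)
P = 0 (P = 809*0 = 0)
P + o(-1443) = 0 + (-1443)² = 0 + 2082249 = 2082249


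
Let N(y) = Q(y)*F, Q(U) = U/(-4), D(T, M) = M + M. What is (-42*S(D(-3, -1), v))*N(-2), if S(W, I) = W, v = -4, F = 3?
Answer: 126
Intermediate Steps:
D(T, M) = 2*M
Q(U) = -U/4 (Q(U) = U*(-1/4) = -U/4)
N(y) = -3*y/4 (N(y) = -y/4*3 = -3*y/4)
(-42*S(D(-3, -1), v))*N(-2) = (-84*(-1))*(-3/4*(-2)) = -42*(-2)*(3/2) = 84*(3/2) = 126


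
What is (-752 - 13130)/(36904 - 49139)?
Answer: 13882/12235 ≈ 1.1346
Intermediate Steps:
(-752 - 13130)/(36904 - 49139) = -13882/(-12235) = -13882*(-1/12235) = 13882/12235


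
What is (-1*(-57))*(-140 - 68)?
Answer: -11856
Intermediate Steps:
(-1*(-57))*(-140 - 68) = 57*(-208) = -11856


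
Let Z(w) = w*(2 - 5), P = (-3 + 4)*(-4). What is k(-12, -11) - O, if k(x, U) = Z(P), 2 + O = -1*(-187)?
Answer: -173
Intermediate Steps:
O = 185 (O = -2 - 1*(-187) = -2 + 187 = 185)
P = -4 (P = 1*(-4) = -4)
Z(w) = -3*w (Z(w) = w*(-3) = -3*w)
k(x, U) = 12 (k(x, U) = -3*(-4) = 12)
k(-12, -11) - O = 12 - 1*185 = 12 - 185 = -173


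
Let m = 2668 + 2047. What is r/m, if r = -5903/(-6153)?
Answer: 5903/29011395 ≈ 0.00020347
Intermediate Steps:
m = 4715
r = 5903/6153 (r = -5903*(-1/6153) = 5903/6153 ≈ 0.95937)
r/m = (5903/6153)/4715 = (5903/6153)*(1/4715) = 5903/29011395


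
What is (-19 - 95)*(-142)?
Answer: 16188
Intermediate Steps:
(-19 - 95)*(-142) = -114*(-142) = 16188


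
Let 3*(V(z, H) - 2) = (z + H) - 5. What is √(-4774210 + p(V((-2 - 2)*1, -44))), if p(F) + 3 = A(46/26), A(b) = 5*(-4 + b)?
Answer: 67*I*√179738/13 ≈ 2185.0*I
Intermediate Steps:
A(b) = -20 + 5*b
V(z, H) = ⅓ + H/3 + z/3 (V(z, H) = 2 + ((z + H) - 5)/3 = 2 + ((H + z) - 5)/3 = 2 + (-5 + H + z)/3 = 2 + (-5/3 + H/3 + z/3) = ⅓ + H/3 + z/3)
p(F) = -184/13 (p(F) = -3 + (-20 + 5*(46/26)) = -3 + (-20 + 5*(46*(1/26))) = -3 + (-20 + 5*(23/13)) = -3 + (-20 + 115/13) = -3 - 145/13 = -184/13)
√(-4774210 + p(V((-2 - 2)*1, -44))) = √(-4774210 - 184/13) = √(-62064914/13) = 67*I*√179738/13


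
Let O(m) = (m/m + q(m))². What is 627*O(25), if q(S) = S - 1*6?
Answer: 250800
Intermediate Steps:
q(S) = -6 + S (q(S) = S - 6 = -6 + S)
O(m) = (-5 + m)² (O(m) = (m/m + (-6 + m))² = (1 + (-6 + m))² = (-5 + m)²)
627*O(25) = 627*(-5 + 25)² = 627*20² = 627*400 = 250800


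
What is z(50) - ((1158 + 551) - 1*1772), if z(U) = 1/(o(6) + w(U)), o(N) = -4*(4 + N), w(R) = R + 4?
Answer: 883/14 ≈ 63.071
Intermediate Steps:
w(R) = 4 + R
o(N) = -16 - 4*N
z(U) = 1/(-36 + U) (z(U) = 1/((-16 - 4*6) + (4 + U)) = 1/((-16 - 24) + (4 + U)) = 1/(-40 + (4 + U)) = 1/(-36 + U))
z(50) - ((1158 + 551) - 1*1772) = 1/(-36 + 50) - ((1158 + 551) - 1*1772) = 1/14 - (1709 - 1772) = 1/14 - 1*(-63) = 1/14 + 63 = 883/14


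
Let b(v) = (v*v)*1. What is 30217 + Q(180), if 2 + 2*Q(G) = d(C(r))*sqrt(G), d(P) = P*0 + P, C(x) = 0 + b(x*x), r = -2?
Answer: 30216 + 48*sqrt(5) ≈ 30323.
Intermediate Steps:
b(v) = v**2 (b(v) = v**2*1 = v**2)
C(x) = x**4 (C(x) = 0 + (x*x)**2 = 0 + (x**2)**2 = 0 + x**4 = x**4)
d(P) = P (d(P) = 0 + P = P)
Q(G) = -1 + 8*sqrt(G) (Q(G) = -1 + ((-2)**4*sqrt(G))/2 = -1 + (16*sqrt(G))/2 = -1 + 8*sqrt(G))
30217 + Q(180) = 30217 + (-1 + 8*sqrt(180)) = 30217 + (-1 + 8*(6*sqrt(5))) = 30217 + (-1 + 48*sqrt(5)) = 30216 + 48*sqrt(5)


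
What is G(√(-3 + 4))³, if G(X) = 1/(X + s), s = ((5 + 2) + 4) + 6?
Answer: 1/5832 ≈ 0.00017147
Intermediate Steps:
s = 17 (s = (7 + 4) + 6 = 11 + 6 = 17)
G(X) = 1/(17 + X) (G(X) = 1/(X + 17) = 1/(17 + X))
G(√(-3 + 4))³ = (1/(17 + √(-3 + 4)))³ = (1/(17 + √1))³ = (1/(17 + 1))³ = (1/18)³ = 1/5832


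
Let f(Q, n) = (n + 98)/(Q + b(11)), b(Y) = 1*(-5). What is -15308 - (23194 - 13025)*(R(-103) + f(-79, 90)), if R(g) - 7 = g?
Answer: 20657179/21 ≈ 9.8368e+5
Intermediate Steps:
b(Y) = -5
f(Q, n) = (98 + n)/(-5 + Q) (f(Q, n) = (n + 98)/(Q - 5) = (98 + n)/(-5 + Q))
R(g) = 7 + g
-15308 - (23194 - 13025)*(R(-103) + f(-79, 90)) = -15308 - (23194 - 13025)*((7 - 103) + (98 + 90)/(-5 - 79)) = -15308 - 10169*(-96 + 188/(-84)) = -15308 - 10169*(-96 - 1/84*188) = -15308 - 10169*(-96 - 47/21) = -15308 - 10169*(-2063)/21 = -15308 - 1*(-20978647/21) = -15308 + 20978647/21 = 20657179/21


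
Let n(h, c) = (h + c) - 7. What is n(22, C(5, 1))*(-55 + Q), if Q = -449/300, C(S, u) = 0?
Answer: -16949/20 ≈ -847.45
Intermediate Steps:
Q = -449/300 (Q = -449*1/300 = -449/300 ≈ -1.4967)
n(h, c) = -7 + c + h (n(h, c) = (c + h) - 7 = -7 + c + h)
n(22, C(5, 1))*(-55 + Q) = (-7 + 0 + 22)*(-55 - 449/300) = 15*(-16949/300) = -16949/20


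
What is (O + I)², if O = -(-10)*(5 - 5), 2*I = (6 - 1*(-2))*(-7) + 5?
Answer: 2601/4 ≈ 650.25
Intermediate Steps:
I = -51/2 (I = ((6 - 1*(-2))*(-7) + 5)/2 = ((6 + 2)*(-7) + 5)/2 = (8*(-7) + 5)/2 = (-56 + 5)/2 = (½)*(-51) = -51/2 ≈ -25.500)
O = 0 (O = -(-10)*0 = -5*0 = 0)
(O + I)² = (0 - 51/2)² = (-51/2)² = 2601/4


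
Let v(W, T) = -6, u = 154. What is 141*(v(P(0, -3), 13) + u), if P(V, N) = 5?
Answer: 20868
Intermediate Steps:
141*(v(P(0, -3), 13) + u) = 141*(-6 + 154) = 141*148 = 20868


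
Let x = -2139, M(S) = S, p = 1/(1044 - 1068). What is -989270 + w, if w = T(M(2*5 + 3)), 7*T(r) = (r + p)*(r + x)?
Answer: -83429273/84 ≈ -9.9321e+5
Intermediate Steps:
p = -1/24 (p = 1/(-24) = -1/24 ≈ -0.041667)
T(r) = (-2139 + r)*(-1/24 + r)/7 (T(r) = ((r - 1/24)*(r - 2139))/7 = ((-1/24 + r)*(-2139 + r))/7 = ((-2139 + r)*(-1/24 + r))/7 = (-2139 + r)*(-1/24 + r)/7)
w = -330593/84 (w = 713/56 - 51337*(2*5 + 3)/168 + (2*5 + 3)**2/7 = 713/56 - 51337*(10 + 3)/168 + (10 + 3)**2/7 = 713/56 - 51337/168*13 + (1/7)*13**2 = 713/56 - 667381/168 + (1/7)*169 = 713/56 - 667381/168 + 169/7 = -330593/84 ≈ -3935.6)
-989270 + w = -989270 - 330593/84 = -83429273/84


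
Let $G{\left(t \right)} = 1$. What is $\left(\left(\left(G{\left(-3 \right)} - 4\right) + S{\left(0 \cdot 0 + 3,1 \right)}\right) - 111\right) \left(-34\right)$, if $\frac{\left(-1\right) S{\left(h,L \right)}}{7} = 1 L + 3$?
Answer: $4828$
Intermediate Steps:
$S{\left(h,L \right)} = -21 - 7 L$ ($S{\left(h,L \right)} = - 7 \left(1 L + 3\right) = - 7 \left(L + 3\right) = - 7 \left(3 + L\right) = -21 - 7 L$)
$\left(\left(\left(G{\left(-3 \right)} - 4\right) + S{\left(0 \cdot 0 + 3,1 \right)}\right) - 111\right) \left(-34\right) = \left(\left(\left(1 - 4\right) - 28\right) - 111\right) \left(-34\right) = \left(\left(-3 - 28\right) - 111\right) \left(-34\right) = \left(-31 - 111\right) \left(-34\right) = \left(-142\right) \left(-34\right) = 4828$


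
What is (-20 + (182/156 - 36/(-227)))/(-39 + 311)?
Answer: -25435/370464 ≈ -0.068657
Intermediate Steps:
(-20 + (182/156 - 36/(-227)))/(-39 + 311) = (-20 + (182*(1/156) - 36*(-1/227)))/272 = (-20 + (7/6 + 36/227))*(1/272) = (-20 + 1805/1362)*(1/272) = -25435/1362*1/272 = -25435/370464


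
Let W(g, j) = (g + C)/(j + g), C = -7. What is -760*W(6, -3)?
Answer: 760/3 ≈ 253.33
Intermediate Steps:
W(g, j) = (-7 + g)/(g + j) (W(g, j) = (g - 7)/(j + g) = (-7 + g)/(g + j))
-760*W(6, -3) = -760*(-7 + 6)/(6 - 3) = -760*(-1)/3 = -760*(-1/3) = 760/3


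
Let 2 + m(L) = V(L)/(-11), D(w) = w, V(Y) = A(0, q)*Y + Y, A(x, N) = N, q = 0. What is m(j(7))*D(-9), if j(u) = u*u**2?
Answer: 3285/11 ≈ 298.64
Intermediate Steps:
V(Y) = Y (V(Y) = 0*Y + Y = 0 + Y = Y)
j(u) = u**3
m(L) = -2 - L/11 (m(L) = -2 + L/(-11) = -2 + L*(-1/11) = -2 - L/11)
m(j(7))*D(-9) = (-2 - 1/11*7**3)*(-9) = (-2 - 1/11*343)*(-9) = (-2 - 343/11)*(-9) = -365/11*(-9) = 3285/11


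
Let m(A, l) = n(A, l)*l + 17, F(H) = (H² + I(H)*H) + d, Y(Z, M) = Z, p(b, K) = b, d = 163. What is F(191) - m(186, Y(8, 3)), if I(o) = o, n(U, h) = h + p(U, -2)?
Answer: 71556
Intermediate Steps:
n(U, h) = U + h (n(U, h) = h + U = U + h)
F(H) = 163 + 2*H² (F(H) = (H² + H*H) + 163 = (H² + H²) + 163 = 2*H² + 163 = 163 + 2*H²)
m(A, l) = 17 + l*(A + l) (m(A, l) = (A + l)*l + 17 = l*(A + l) + 17 = 17 + l*(A + l))
F(191) - m(186, Y(8, 3)) = (163 + 2*191²) - (17 + 8*(186 + 8)) = (163 + 2*36481) - (17 + 8*194) = (163 + 72962) - (17 + 1552) = 73125 - 1*1569 = 73125 - 1569 = 71556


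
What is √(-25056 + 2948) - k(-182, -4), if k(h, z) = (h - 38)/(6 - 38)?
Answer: -55/8 + 2*I*√5527 ≈ -6.875 + 148.69*I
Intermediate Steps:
k(h, z) = 19/16 - h/32 (k(h, z) = (-38 + h)/(-32) = (-38 + h)*(-1/32) = 19/16 - h/32)
√(-25056 + 2948) - k(-182, -4) = √(-25056 + 2948) - (19/16 - 1/32*(-182)) = √(-22108) - (19/16 + 91/16) = 2*I*√5527 - 1*55/8 = 2*I*√5527 - 55/8 = -55/8 + 2*I*√5527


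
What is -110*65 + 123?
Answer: -7027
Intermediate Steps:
-110*65 + 123 = -7150 + 123 = -7027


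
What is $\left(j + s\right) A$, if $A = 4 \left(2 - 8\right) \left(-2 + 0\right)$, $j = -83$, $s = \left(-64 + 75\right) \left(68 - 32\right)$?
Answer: $15024$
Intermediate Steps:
$s = 396$ ($s = 11 \cdot 36 = 396$)
$A = 48$ ($A = 4 \left(\left(-6\right) \left(-2\right)\right) = 4 \cdot 12 = 48$)
$\left(j + s\right) A = \left(-83 + 396\right) 48 = 313 \cdot 48 = 15024$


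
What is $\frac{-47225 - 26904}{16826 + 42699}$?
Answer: $- \frac{74129}{59525} \approx -1.2453$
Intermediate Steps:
$\frac{-47225 - 26904}{16826 + 42699} = - \frac{74129}{59525}$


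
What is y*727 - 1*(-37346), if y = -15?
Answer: 26441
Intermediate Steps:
y*727 - 1*(-37346) = -15*727 - 1*(-37346) = -10905 + 37346 = 26441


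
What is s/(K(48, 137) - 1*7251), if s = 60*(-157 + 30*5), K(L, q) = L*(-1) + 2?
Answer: 420/7297 ≈ 0.057558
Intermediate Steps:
K(L, q) = 2 - L (K(L, q) = -L + 2 = 2 - L)
s = -420 (s = 60*(-157 + 150) = 60*(-7) = -420)
s/(K(48, 137) - 1*7251) = -420/((2 - 1*48) - 1*7251) = -420/((2 - 48) - 7251) = -420/(-46 - 7251) = -420/(-7297) = -420*(-1/7297) = 420/7297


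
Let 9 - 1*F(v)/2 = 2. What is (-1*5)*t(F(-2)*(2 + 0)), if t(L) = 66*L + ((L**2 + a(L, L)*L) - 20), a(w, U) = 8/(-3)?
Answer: -38060/3 ≈ -12687.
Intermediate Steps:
a(w, U) = -8/3 (a(w, U) = 8*(-1/3) = -8/3)
F(v) = 14 (F(v) = 18 - 2*2 = 18 - 4 = 14)
t(L) = -20 + L**2 + 190*L/3 (t(L) = 66*L + ((L**2 - 8*L/3) - 20) = 66*L + (-20 + L**2 - 8*L/3) = -20 + L**2 + 190*L/3)
(-1*5)*t(F(-2)*(2 + 0)) = (-1*5)*(-20 + (14*(2 + 0))**2 + 190*(14*(2 + 0))/3) = -5*(-20 + (14*2)**2 + 190*(14*2)/3) = -5*(-20 + 28**2 + (190/3)*28) = -5*(-20 + 784 + 5320/3) = -5*7612/3 = -38060/3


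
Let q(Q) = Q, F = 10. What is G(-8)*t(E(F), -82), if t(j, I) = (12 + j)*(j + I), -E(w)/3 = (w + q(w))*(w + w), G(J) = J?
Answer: -12184128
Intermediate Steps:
E(w) = -12*w² (E(w) = -3*(w + w)*(w + w) = -3*2*w*2*w = -12*w²)
t(j, I) = (12 + j)*(I + j)
G(-8)*t(E(F), -82) = -8*((-12*10²)² + 12*(-82) + 12*(-12*10²) - (-984)*10²) = -8*((-12*100)² - 984 + 12*(-12*100) - (-984)*100) = -8*((-1200)² - 984 + 12*(-1200) - 82*(-1200)) = -8*(1440000 - 984 - 14400 + 98400) = -8*1523016 = -12184128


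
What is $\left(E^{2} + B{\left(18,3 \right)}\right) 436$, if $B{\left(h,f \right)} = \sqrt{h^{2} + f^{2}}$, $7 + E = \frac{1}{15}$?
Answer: $\frac{4715776}{225} + 1308 \sqrt{37} \approx 28915.0$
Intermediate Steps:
$E = - \frac{104}{15}$ ($E = -7 + \frac{1}{15} = - \frac{104}{15} \approx -6.9333$)
$B{\left(h,f \right)} = \sqrt{f^{2} + h^{2}}$
$\left(E^{2} + B{\left(18,3 \right)}\right) 436 = \left(\left(- \frac{104}{15}\right)^{2} + \sqrt{3^{2} + 18^{2}}\right) 436 = \left(\frac{10816}{225} + \sqrt{9 + 324}\right) 436 = \left(\frac{10816}{225} + \sqrt{333}\right) 436 = \left(\frac{10816}{225} + 3 \sqrt{37}\right) 436 = \frac{4715776}{225} + 1308 \sqrt{37}$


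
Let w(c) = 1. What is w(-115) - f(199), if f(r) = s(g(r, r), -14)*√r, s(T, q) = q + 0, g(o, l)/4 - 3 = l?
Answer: 1 + 14*√199 ≈ 198.49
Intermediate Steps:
g(o, l) = 12 + 4*l
s(T, q) = q
f(r) = -14*√r
w(-115) - f(199) = 1 - (-14)*√199 = 1 + 14*√199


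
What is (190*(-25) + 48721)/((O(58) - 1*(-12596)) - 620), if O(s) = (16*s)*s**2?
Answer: 43971/3133768 ≈ 0.014031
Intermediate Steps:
O(s) = 16*s**3
(190*(-25) + 48721)/((O(58) - 1*(-12596)) - 620) = (190*(-25) + 48721)/((16*58**3 - 1*(-12596)) - 620) = (-4750 + 48721)/((16*195112 + 12596) - 620) = 43971/((3121792 + 12596) - 620) = 43971/(3134388 - 620) = 43971/3133768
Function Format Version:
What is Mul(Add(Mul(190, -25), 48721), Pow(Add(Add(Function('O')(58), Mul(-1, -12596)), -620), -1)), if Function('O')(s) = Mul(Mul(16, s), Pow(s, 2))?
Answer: Rational(43971, 3133768) ≈ 0.014031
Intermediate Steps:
Function('O')(s) = Mul(16, Pow(s, 3))
Mul(Add(Mul(190, -25), 48721), Pow(Add(Add(Function('O')(58), Mul(-1, -12596)), -620), -1)) = Mul(Add(Mul(190, -25), 48721), Pow(Add(Add(Mul(16, Pow(58, 3)), Mul(-1, -12596)), -620), -1)) = Mul(Add(-4750, 48721), Pow(Add(Add(Mul(16, 195112), 12596), -620), -1)) = Mul(43971, Pow(Add(Add(3121792, 12596), -620), -1)) = Mul(43971, Pow(Add(3134388, -620), -1)) = Mul(43971, Pow(3133768, -1)) = Mul(43971, Rational(1, 3133768)) = Rational(43971, 3133768)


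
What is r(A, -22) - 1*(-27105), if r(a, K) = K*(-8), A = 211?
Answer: 27281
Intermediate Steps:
r(a, K) = -8*K
r(A, -22) - 1*(-27105) = -8*(-22) - 1*(-27105) = 176 + 27105 = 27281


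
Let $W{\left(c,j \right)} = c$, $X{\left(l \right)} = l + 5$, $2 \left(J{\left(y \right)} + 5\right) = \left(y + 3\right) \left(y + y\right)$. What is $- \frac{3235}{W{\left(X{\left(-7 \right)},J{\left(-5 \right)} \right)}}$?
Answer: $\frac{3235}{2} \approx 1617.5$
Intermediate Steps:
$J{\left(y \right)} = -5 + y \left(3 + y\right)$ ($J{\left(y \right)} = -5 + \frac{\left(y + 3\right) \left(y + y\right)}{2} = -5 + \frac{\left(3 + y\right) 2 y}{2} = -5 + \frac{2 y \left(3 + y\right)}{2} = -5 + y \left(3 + y\right)$)
$X{\left(l \right)} = 5 + l$
$- \frac{3235}{W{\left(X{\left(-7 \right)},J{\left(-5 \right)} \right)}} = - \frac{3235}{5 - 7} = - \frac{3235}{-2} = \left(-3235\right) \left(- \frac{1}{2}\right) = \frac{3235}{2}$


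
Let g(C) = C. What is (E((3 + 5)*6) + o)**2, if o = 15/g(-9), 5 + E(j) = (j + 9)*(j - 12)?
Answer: 37650496/9 ≈ 4.1834e+6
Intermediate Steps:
E(j) = -5 + (-12 + j)*(9 + j) (E(j) = -5 + (j + 9)*(j - 12) = -5 + (9 + j)*(-12 + j) = -5 + (-12 + j)*(9 + j))
o = -5/3 (o = 15/(-9) = 15*(-1/9) = -5/3 ≈ -1.6667)
(E((3 + 5)*6) + o)**2 = ((-113 + ((3 + 5)*6)**2 - 3*(3 + 5)*6) - 5/3)**2 = ((-113 + (8*6)**2 - 24*6) - 5/3)**2 = ((-113 + 48**2 - 3*48) - 5/3)**2 = ((-113 + 2304 - 144) - 5/3)**2 = (2047 - 5/3)**2 = (6136/3)**2 = 37650496/9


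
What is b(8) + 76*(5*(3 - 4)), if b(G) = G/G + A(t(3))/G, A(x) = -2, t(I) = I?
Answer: -1517/4 ≈ -379.25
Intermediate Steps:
b(G) = 1 - 2/G (b(G) = G/G - 2/G = 1 - 2/G)
b(8) + 76*(5*(3 - 4)) = (-2 + 8)/8 + 76*(5*(3 - 4)) = (1/8)*6 + 76*(5*(-1)) = 3/4 + 76*(-5) = 3/4 - 380 = -1517/4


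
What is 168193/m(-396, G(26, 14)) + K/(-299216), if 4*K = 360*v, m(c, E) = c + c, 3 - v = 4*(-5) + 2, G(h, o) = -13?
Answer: -393183856/1851399 ≈ -212.37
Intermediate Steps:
v = 21 (v = 3 - (4*(-5) + 2) = 3 - (-20 + 2) = 3 - 1*(-18) = 3 + 18 = 21)
m(c, E) = 2*c
K = 1890 (K = (360*21)/4 = (1/4)*7560 = 1890)
168193/m(-396, G(26, 14)) + K/(-299216) = 168193/((2*(-396))) + 1890/(-299216) = 168193/(-792) + 1890*(-1/299216) = 168193*(-1/792) - 945/149608 = -168193/792 - 945/149608 = -393183856/1851399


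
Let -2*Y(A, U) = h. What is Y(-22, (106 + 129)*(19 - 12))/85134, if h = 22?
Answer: -11/85134 ≈ -0.00012921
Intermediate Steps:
Y(A, U) = -11 (Y(A, U) = -½*22 = -11)
Y(-22, (106 + 129)*(19 - 12))/85134 = -11/85134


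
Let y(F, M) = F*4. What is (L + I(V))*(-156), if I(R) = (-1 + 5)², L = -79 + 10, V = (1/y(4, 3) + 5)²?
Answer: 8268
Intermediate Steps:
y(F, M) = 4*F
V = 6561/256 (V = (1/(4*4) + 5)² = (1/16 + 5)² = (81/16)² = 6561/256 ≈ 25.629)
L = -69
I(R) = 16 (I(R) = 4² = 16)
(L + I(V))*(-156) = (-69 + 16)*(-156) = -53*(-156) = 8268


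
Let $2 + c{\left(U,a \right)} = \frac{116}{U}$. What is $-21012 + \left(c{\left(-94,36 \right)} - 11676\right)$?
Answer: $- \frac{1536488}{47} \approx -32691.0$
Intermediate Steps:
$c{\left(U,a \right)} = -2 + \frac{116}{U}$
$-21012 + \left(c{\left(-94,36 \right)} - 11676\right) = -21012 - \left(11678 + \frac{58}{47}\right) = -21012 + \left(\left(-2 + 116 \left(- \frac{1}{94}\right)\right) - 11676\right) = -21012 - \frac{548924}{47} = - \frac{1536488}{47}$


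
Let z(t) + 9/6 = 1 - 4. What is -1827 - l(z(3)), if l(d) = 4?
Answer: -1831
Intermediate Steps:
z(t) = -9/2 (z(t) = -3/2 + (1 - 4) = -3/2 - 3 = -9/2)
-1827 - l(z(3)) = -1827 - 1*4 = -1827 - 4 = -1831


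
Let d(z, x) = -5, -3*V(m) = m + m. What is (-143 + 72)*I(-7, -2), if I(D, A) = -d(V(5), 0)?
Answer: -355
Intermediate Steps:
V(m) = -2*m/3 (V(m) = -(m + m)/3 = -2*m/3)
I(D, A) = 5 (I(D, A) = -1*(-5) = 5)
(-143 + 72)*I(-7, -2) = (-143 + 72)*5 = -71*5 = -355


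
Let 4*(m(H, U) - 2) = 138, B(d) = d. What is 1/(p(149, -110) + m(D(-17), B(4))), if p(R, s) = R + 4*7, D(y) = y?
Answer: 2/427 ≈ 0.0046838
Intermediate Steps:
m(H, U) = 73/2 (m(H, U) = 2 + (¼)*138 = 2 + 69/2 = 73/2)
p(R, s) = 28 + R (p(R, s) = R + 28 = 28 + R)
1/(p(149, -110) + m(D(-17), B(4))) = 1/((28 + 149) + 73/2) = 1/(177 + 73/2) = 1/(427/2) = 2/427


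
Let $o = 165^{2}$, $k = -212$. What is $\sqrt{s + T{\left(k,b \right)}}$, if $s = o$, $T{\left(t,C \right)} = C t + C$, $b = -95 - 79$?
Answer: $\sqrt{63939} \approx 252.86$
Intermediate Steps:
$b = -174$ ($b = -95 - 79 = -174$)
$T{\left(t,C \right)} = C + C t$
$o = 27225$
$s = 27225$
$\sqrt{s + T{\left(k,b \right)}} = \sqrt{27225 - 174 \left(1 - 212\right)} = \sqrt{27225 - -36714} = \sqrt{27225 + 36714} = \sqrt{63939}$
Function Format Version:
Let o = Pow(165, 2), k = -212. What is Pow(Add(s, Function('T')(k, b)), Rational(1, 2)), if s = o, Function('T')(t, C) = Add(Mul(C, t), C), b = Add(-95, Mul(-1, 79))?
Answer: Pow(63939, Rational(1, 2)) ≈ 252.86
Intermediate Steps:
b = -174 (b = Add(-95, -79) = -174)
Function('T')(t, C) = Add(C, Mul(C, t))
o = 27225
s = 27225
Pow(Add(s, Function('T')(k, b)), Rational(1, 2)) = Pow(Add(27225, Mul(-174, Add(1, -212))), Rational(1, 2)) = Pow(Add(27225, Mul(-174, -211)), Rational(1, 2)) = Pow(Add(27225, 36714), Rational(1, 2)) = Pow(63939, Rational(1, 2))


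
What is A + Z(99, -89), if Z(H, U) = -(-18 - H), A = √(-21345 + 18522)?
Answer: 117 + I*√2823 ≈ 117.0 + 53.132*I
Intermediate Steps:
A = I*√2823 (A = √(-2823) = I*√2823 ≈ 53.132*I)
Z(H, U) = 18 + H
A + Z(99, -89) = I*√2823 + (18 + 99) = I*√2823 + 117 = 117 + I*√2823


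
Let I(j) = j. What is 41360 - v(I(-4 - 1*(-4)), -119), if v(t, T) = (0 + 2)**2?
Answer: 41356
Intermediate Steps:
v(t, T) = 4 (v(t, T) = 2**2 = 4)
41360 - v(I(-4 - 1*(-4)), -119) = 41360 - 1*4 = 41360 - 4 = 41356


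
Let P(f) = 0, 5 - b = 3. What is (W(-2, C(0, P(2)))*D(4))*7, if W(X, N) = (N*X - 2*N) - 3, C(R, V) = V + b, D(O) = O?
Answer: -308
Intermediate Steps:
b = 2 (b = 5 - 1*3 = 5 - 3 = 2)
C(R, V) = 2 + V (C(R, V) = V + 2 = 2 + V)
W(X, N) = -3 - 2*N + N*X (W(X, N) = (-2*N + N*X) - 3 = -3 - 2*N + N*X)
(W(-2, C(0, P(2)))*D(4))*7 = ((-3 - 2*(2 + 0) + (2 + 0)*(-2))*4)*7 = ((-3 - 2*2 + 2*(-2))*4)*7 = ((-3 - 4 - 4)*4)*7 = -11*4*7 = -44*7 = -308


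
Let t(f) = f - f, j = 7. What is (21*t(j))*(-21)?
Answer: 0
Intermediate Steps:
t(f) = 0
(21*t(j))*(-21) = (21*0)*(-21) = 0*(-21) = 0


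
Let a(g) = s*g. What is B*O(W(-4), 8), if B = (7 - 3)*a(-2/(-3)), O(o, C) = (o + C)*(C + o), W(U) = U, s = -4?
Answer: -512/3 ≈ -170.67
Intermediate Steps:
O(o, C) = (C + o)² (O(o, C) = (C + o)*(C + o) = (C + o)²)
a(g) = -4*g
B = -32/3 (B = (7 - 3)*(-(-8)/(-3)) = 4*(-(-8)*(-1)/3) = 4*(-4*⅔) = 4*(-8/3) = -32/3 ≈ -10.667)
B*O(W(-4), 8) = -32*(8 - 4)²/3 = -32/3*4² = -32/3*16 = -512/3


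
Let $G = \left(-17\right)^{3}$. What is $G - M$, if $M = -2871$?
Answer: $-2042$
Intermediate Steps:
$G = -4913$
$G - M = -4913 - -2871 = -4913 + 2871 = -2042$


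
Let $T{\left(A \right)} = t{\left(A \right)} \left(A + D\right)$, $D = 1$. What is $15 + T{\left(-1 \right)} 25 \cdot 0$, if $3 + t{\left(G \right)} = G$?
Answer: $15$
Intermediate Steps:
$t{\left(G \right)} = -3 + G$
$T{\left(A \right)} = \left(1 + A\right) \left(-3 + A\right)$ ($T{\left(A \right)} = \left(-3 + A\right) \left(A + 1\right) = \left(-3 + A\right) \left(1 + A\right) = \left(1 + A\right) \left(-3 + A\right)$)
$15 + T{\left(-1 \right)} 25 \cdot 0 = 15 + \left(1 - 1\right) \left(-3 - 1\right) 25 \cdot 0 = 15 + 0 \left(-4\right) 0 = 15 + 0 \cdot 0 = 15 + 0 = 15$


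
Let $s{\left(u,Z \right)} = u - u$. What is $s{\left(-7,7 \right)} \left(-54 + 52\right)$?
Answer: $0$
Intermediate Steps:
$s{\left(u,Z \right)} = 0$
$s{\left(-7,7 \right)} \left(-54 + 52\right) = 0 \left(-54 + 52\right) = 0 \left(-2\right) = 0$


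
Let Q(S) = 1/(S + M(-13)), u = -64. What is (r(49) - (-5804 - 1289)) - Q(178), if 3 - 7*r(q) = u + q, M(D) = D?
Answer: 8195378/1155 ≈ 7095.6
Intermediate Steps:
r(q) = 67/7 - q/7 (r(q) = 3/7 - (-64 + q)/7 = 3/7 + (64/7 - q/7) = 67/7 - q/7)
Q(S) = 1/(-13 + S) (Q(S) = 1/(S - 13) = 1/(-13 + S))
(r(49) - (-5804 - 1289)) - Q(178) = ((67/7 - ⅐*49) - (-5804 - 1289)) - 1/(-13 + 178) = ((67/7 - 7) - 1*(-7093)) - 1/165 = (18/7 + 7093) - 1*1/165 = 49669/7 - 1/165 = 8195378/1155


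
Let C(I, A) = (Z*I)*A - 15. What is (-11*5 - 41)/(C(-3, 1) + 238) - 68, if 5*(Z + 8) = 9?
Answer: -10328/151 ≈ -68.397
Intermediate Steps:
Z = -31/5 (Z = -8 + (1/5)*9 = -8 + 9/5 = -31/5 ≈ -6.2000)
C(I, A) = -15 - 31*A*I/5 (C(I, A) = (-31*I/5)*A - 15 = -31*A*I/5 - 15 = -15 - 31*A*I/5)
(-11*5 - 41)/(C(-3, 1) + 238) - 68 = (-11*5 - 41)/((-15 - 31/5*1*(-3)) + 238) - 68 = (-55 - 41)/((-15 + 93/5) + 238) - 68 = -96/(18/5 + 238) - 68 = -96/1208/5 - 68 = -96*5/1208 - 68 = -60/151 - 68 = -10328/151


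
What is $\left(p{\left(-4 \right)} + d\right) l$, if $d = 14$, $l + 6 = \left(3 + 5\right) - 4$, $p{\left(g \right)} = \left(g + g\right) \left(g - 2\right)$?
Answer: $-124$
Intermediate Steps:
$p{\left(g \right)} = 2 g \left(-2 + g\right)$
$l = -2$ ($l = -6 + \left(\left(3 + 5\right) - 4\right) = -6 + \left(8 - 4\right) = -6 + 4 = -2$)
$\left(p{\left(-4 \right)} + d\right) l = \left(2 \left(-4\right) \left(-2 - 4\right) + 14\right) \left(-2\right) = \left(2 \left(-4\right) \left(-6\right) + 14\right) \left(-2\right) = \left(48 + 14\right) \left(-2\right) = 62 \left(-2\right) = -124$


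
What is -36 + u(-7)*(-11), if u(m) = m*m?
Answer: -575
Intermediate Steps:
u(m) = m**2
-36 + u(-7)*(-11) = -36 + (-7)**2*(-11) = -36 + 49*(-11) = -36 - 539 = -575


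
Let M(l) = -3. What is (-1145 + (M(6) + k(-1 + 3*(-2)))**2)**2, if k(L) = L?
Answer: 1092025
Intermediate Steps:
(-1145 + (M(6) + k(-1 + 3*(-2)))**2)**2 = (-1145 + (-3 + (-1 + 3*(-2)))**2)**2 = (-1145 + (-3 + (-1 - 6))**2)**2 = (-1145 + (-3 - 7)**2)**2 = (-1145 + (-10)**2)**2 = (-1145 + 100)**2 = (-1045)**2 = 1092025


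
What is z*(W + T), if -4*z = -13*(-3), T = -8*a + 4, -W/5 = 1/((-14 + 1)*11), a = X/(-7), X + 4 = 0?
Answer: 1611/308 ≈ 5.2305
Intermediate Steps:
X = -4 (X = -4 + 0 = -4)
a = 4/7 (a = -4/(-7) = -4*(-⅐) = 4/7 ≈ 0.57143)
W = 5/143 (W = -5*1/(11*(-14 + 1)) = -5/((-13*11)) = -5/(-143) = -5*(-1/143) = 5/143 ≈ 0.034965)
T = -4/7 (T = -8*4/7 + 4 = -32/7 + 4 = -4/7 ≈ -0.57143)
z = -39/4 (z = -(-13)*(-3)/4 = -¼*39 = -39/4 ≈ -9.7500)
z*(W + T) = -39*(5/143 - 4/7)/4 = -39/4*(-537/1001) = 1611/308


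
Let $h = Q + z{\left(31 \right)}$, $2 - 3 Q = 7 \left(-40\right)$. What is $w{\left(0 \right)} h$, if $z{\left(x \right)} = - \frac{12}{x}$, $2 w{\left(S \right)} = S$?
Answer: $0$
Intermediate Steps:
$w{\left(S \right)} = \frac{S}{2}$
$Q = 94$ ($Q = \frac{2}{3} - \frac{7 \left(-40\right)}{3} = \frac{2}{3} - - \frac{280}{3} = \frac{2}{3} + \frac{280}{3} = 94$)
$h = \frac{2902}{31}$ ($h = 94 - \frac{12}{31} = \frac{2902}{31} \approx 93.613$)
$w{\left(0 \right)} h = \frac{1}{2} \cdot 0 \cdot \frac{2902}{31} = 0 \cdot \frac{2902}{31} = 0$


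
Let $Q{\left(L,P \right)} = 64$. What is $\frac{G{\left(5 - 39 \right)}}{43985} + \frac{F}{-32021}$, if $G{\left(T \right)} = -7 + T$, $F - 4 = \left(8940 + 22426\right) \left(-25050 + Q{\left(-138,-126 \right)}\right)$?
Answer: $\frac{34471521392059}{1408443685} \approx 24475.0$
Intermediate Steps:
$F = -783710872$ ($F = 4 + \left(8940 + 22426\right) \left(-25050 + 64\right) = 4 + 31366 \left(-24986\right) = 4 - 783710876 = -783710872$)
$\frac{G{\left(5 - 39 \right)}}{43985} + \frac{F}{-32021} = \frac{-7 + \left(5 - 39\right)}{43985} - \frac{783710872}{-32021} = \left(-7 + \left(5 - 39\right)\right) \frac{1}{43985} - - \frac{783710872}{32021} = \left(-7 - 34\right) \frac{1}{43985} + \frac{783710872}{32021} = \left(-41\right) \frac{1}{43985} + \frac{783710872}{32021} = - \frac{41}{43985} + \frac{783710872}{32021} = \frac{34471521392059}{1408443685}$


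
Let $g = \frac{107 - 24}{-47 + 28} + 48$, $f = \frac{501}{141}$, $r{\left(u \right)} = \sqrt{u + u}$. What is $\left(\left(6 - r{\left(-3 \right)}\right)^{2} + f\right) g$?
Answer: $\frac{68807}{47} - \frac{9948 i \sqrt{6}}{19} \approx 1464.0 - 1282.5 i$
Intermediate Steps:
$r{\left(u \right)} = \sqrt{2} \sqrt{u}$ ($r{\left(u \right)} = \sqrt{2 u} = \sqrt{2} \sqrt{u}$)
$f = \frac{167}{47}$ ($f = 501 \cdot \frac{1}{141} = \frac{167}{47} \approx 3.5532$)
$g = \frac{829}{19}$ ($g = \frac{83}{-19} + 48 = 83 \left(- \frac{1}{19}\right) + 48 = - \frac{83}{19} + 48 = \frac{829}{19} \approx 43.632$)
$\left(\left(6 - r{\left(-3 \right)}\right)^{2} + f\right) g = \left(\left(6 - \sqrt{2} \sqrt{-3}\right)^{2} + \frac{167}{47}\right) \frac{829}{19} = \left(\left(6 - \sqrt{2} i \sqrt{3}\right)^{2} + \frac{167}{47}\right) \frac{829}{19} = \left(\left(6 - i \sqrt{6}\right)^{2} + \frac{167}{47}\right) \frac{829}{19} = \left(\frac{167}{47} + \left(6 - i \sqrt{6}\right)^{2}\right) \frac{829}{19} = \frac{138443}{893} + \frac{829 \left(6 - i \sqrt{6}\right)^{2}}{19}$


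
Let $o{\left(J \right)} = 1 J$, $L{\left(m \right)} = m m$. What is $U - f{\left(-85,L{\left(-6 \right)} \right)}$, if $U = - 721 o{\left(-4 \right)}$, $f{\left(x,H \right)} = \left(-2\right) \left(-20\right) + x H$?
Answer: $5904$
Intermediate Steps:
$L{\left(m \right)} = m^{2}$
$f{\left(x,H \right)} = 40 + H x$
$o{\left(J \right)} = J$
$U = 2884$ ($U = \left(-721\right) \left(-4\right) = 2884$)
$U - f{\left(-85,L{\left(-6 \right)} \right)} = 2884 - \left(40 + \left(-6\right)^{2} \left(-85\right)\right) = 2884 - \left(40 + 36 \left(-85\right)\right) = 2884 - \left(40 - 3060\right) = 2884 - -3020 = 2884 + 3020 = 5904$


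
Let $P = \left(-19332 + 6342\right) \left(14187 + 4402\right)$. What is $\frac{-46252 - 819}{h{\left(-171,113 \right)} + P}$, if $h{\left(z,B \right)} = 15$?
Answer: $\frac{47071}{241471095} \approx 0.00019493$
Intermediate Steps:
$P = -241471110$ ($P = \left(-12990\right) 18589 = -241471110$)
$\frac{-46252 - 819}{h{\left(-171,113 \right)} + P} = \frac{-46252 - 819}{15 - 241471110} = - \frac{47071}{-241471095} = \left(-47071\right) \left(- \frac{1}{241471095}\right) = \frac{47071}{241471095}$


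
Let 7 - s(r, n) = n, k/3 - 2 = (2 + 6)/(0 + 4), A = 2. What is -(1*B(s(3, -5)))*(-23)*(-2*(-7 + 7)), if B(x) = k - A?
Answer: 0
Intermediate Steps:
k = 12 (k = 6 + 3*((2 + 6)/(0 + 4)) = 6 + 3*(8/4) = 6 + 3*(8*(¼)) = 6 + 3*2 = 6 + 6 = 12)
s(r, n) = 7 - n
B(x) = 10 (B(x) = 12 - 1*2 = 12 - 2 = 10)
-(1*B(s(3, -5)))*(-23)*(-2*(-7 + 7)) = -(1*10)*(-23)*(-2*(-7 + 7)) = -10*(-23)*(-2*0) = -(-230)*0 = -1*0 = 0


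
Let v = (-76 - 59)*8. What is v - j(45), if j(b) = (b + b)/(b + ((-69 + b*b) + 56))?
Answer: -2221650/2057 ≈ -1080.0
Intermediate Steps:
v = -1080 (v = -135*8 = -1080)
j(b) = 2*b/(-13 + b + b²) (j(b) = (2*b)/(b + ((-69 + b²) + 56)) = (2*b)/(b + (-13 + b²)) = (2*b)/(-13 + b + b²) = 2*b/(-13 + b + b²))
v - j(45) = -1080 - 2*45/(-13 + 45 + 45²) = -1080 - 2*45/(-13 + 45 + 2025) = -1080 - 2*45/2057 = -1080 - 1*90/2057 = -1080 - 90/2057 = -2221650/2057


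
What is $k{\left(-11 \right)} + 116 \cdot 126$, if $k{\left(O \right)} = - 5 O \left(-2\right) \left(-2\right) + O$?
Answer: $14825$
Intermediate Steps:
$k{\left(O \right)} = - 19 O$ ($k{\left(O \right)} = 10 O \left(-2\right) + O = - 20 O + O = - 19 O$)
$k{\left(-11 \right)} + 116 \cdot 126 = \left(-19\right) \left(-11\right) + 116 \cdot 126 = 209 + 14616 = 14825$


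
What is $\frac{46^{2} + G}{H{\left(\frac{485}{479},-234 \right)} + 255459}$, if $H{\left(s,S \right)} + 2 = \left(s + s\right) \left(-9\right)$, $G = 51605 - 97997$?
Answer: $- \frac{21208204}{122355173} \approx -0.17333$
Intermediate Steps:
$G = -46392$
$H{\left(s,S \right)} = -2 - 18 s$ ($H{\left(s,S \right)} = -2 + \left(s + s\right) \left(-9\right) = -2 + 2 s \left(-9\right) = -2 - 18 s$)
$\frac{46^{2} + G}{H{\left(\frac{485}{479},-234 \right)} + 255459} = \frac{46^{2} - 46392}{\left(-2 - 18 \cdot \frac{485}{479}\right) + 255459} = \frac{2116 - 46392}{\left(-2 - 18 \cdot 485 \cdot \frac{1}{479}\right) + 255459} = - \frac{44276}{\left(-2 - \frac{8730}{479}\right) + 255459} = - \frac{44276}{- \frac{9688}{479} + 255459} = - \frac{44276}{\frac{122355173}{479}} = \left(-44276\right) \frac{479}{122355173} = - \frac{21208204}{122355173}$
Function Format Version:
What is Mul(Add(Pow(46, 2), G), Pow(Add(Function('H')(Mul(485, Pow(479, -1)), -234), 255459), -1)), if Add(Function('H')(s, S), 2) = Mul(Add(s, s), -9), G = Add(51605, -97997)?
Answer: Rational(-21208204, 122355173) ≈ -0.17333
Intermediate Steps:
G = -46392
Function('H')(s, S) = Add(-2, Mul(-18, s)) (Function('H')(s, S) = Add(-2, Mul(Add(s, s), -9)) = Add(-2, Mul(Mul(2, s), -9)) = Add(-2, Mul(-18, s)))
Mul(Add(Pow(46, 2), G), Pow(Add(Function('H')(Mul(485, Pow(479, -1)), -234), 255459), -1)) = Mul(Add(Pow(46, 2), -46392), Pow(Add(Add(-2, Mul(-18, Mul(485, Pow(479, -1)))), 255459), -1)) = Mul(Add(2116, -46392), Pow(Add(Add(-2, Mul(-18, Mul(485, Rational(1, 479)))), 255459), -1)) = Mul(-44276, Pow(Add(Add(-2, Mul(-18, Rational(485, 479))), 255459), -1)) = Mul(-44276, Pow(Add(Add(-2, Rational(-8730, 479)), 255459), -1)) = Mul(-44276, Pow(Add(Rational(-9688, 479), 255459), -1)) = Mul(-44276, Pow(Rational(122355173, 479), -1)) = Mul(-44276, Rational(479, 122355173)) = Rational(-21208204, 122355173)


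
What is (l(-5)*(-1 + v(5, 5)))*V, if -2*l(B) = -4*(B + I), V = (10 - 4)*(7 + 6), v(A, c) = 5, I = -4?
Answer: -5616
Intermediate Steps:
V = 78 (V = 6*13 = 78)
l(B) = -8 + 2*B (l(B) = -(-2)*(B - 4) = -(-2)*(-4 + B) = -(16 - 4*B)/2 = -8 + 2*B)
(l(-5)*(-1 + v(5, 5)))*V = ((-8 + 2*(-5))*(-1 + 5))*78 = ((-8 - 10)*4)*78 = -18*4*78 = -72*78 = -5616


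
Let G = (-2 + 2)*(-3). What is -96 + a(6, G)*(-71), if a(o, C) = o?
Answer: -522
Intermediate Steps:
G = 0 (G = 0*(-3) = 0)
-96 + a(6, G)*(-71) = -96 + 6*(-71) = -96 - 426 = -522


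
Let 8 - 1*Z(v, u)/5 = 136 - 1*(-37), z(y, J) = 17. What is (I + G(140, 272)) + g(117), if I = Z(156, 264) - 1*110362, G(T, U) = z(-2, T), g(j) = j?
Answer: -111053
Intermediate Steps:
Z(v, u) = -825 (Z(v, u) = 40 - 5*(136 - 1*(-37)) = 40 - 5*(136 + 37) = 40 - 5*173 = 40 - 865 = -825)
G(T, U) = 17
I = -111187 (I = -825 - 1*110362 = -825 - 110362 = -111187)
(I + G(140, 272)) + g(117) = (-111187 + 17) + 117 = -111170 + 117 = -111053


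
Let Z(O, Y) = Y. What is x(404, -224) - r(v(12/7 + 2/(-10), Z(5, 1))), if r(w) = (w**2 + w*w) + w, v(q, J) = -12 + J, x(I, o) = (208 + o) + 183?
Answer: -64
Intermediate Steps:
x(I, o) = 391 + o
r(w) = w + 2*w**2 (r(w) = (w**2 + w**2) + w = 2*w**2 + w = w + 2*w**2)
x(404, -224) - r(v(12/7 + 2/(-10), Z(5, 1))) = (391 - 224) - (-12 + 1)*(1 + 2*(-12 + 1)) = 167 - (-11)*(1 + 2*(-11)) = 167 - (-11)*(1 - 22) = 167 - (-11)*(-21) = 167 - 1*231 = 167 - 231 = -64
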